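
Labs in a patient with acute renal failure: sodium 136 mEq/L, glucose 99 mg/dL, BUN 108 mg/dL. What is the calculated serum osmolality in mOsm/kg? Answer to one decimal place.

Calculated osmolality = 2·Na + glucose/18 + BUN/2.8
= 2·136 + 99/18 + 108/2.8
= 272 + 5.50 + 38.57
= 316.07 mOsm/kg

316.1 mOsm/kg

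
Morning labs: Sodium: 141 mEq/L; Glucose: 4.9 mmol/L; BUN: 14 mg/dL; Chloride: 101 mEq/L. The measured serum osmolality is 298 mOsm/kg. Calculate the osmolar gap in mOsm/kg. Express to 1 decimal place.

Calculated osmolality = 2·Na + glucose + BUN/2.8
= 2·141 + 4.9 + 14/2.8
= 282 + 4.90 + 5
= 291.9 mOsm/kg ≈ 291.9 mOsm/kg
Osmolar gap = measured − calculated = 298 − 291.9 = 6.1 mOsm/kg

6.1 mOsm/kg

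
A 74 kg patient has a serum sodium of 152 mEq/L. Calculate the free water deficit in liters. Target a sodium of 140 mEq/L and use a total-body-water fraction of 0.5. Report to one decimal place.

TBW = 0.5 · 74 = 37 L
Free water deficit = TBW · (Na/140 − 1)
= 37 · (152/140 − 1)
= 37 · 0.0857
= 3.17 L

3.2 L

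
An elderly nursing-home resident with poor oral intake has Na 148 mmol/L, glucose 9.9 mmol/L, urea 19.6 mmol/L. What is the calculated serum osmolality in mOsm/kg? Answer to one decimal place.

325.5 mOsm/kg

Calculated osmolality = 2·Na + glucose + urea
= 2·148 + 9.9 + 19.6
= 296 + 9.90 + 19.60
= 325.5 mOsm/kg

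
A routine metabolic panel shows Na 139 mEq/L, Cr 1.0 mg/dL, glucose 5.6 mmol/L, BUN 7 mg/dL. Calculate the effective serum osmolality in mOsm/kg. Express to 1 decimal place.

Effective osmolality excludes urea (freely permeant across cell membranes):
2·Na + glucose
= 2·139 + 5.6
= 278 + 5.6
= 283.6 mOsm/kg

283.6 mOsm/kg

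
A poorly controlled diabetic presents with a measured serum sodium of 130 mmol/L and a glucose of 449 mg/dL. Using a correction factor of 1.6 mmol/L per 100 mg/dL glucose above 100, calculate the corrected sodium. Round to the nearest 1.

136 mmol/L

Corrected Na = measured Na + 1.6 · (glucose − 100)/100
= 130 + 1.6 · (449 − 100)/100
= 130 + 5.6
= 135.6 mmol/L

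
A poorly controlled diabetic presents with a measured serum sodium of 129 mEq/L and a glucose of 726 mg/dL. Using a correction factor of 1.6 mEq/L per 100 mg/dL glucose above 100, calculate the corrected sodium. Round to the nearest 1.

Corrected Na = measured Na + 1.6 · (glucose − 100)/100
= 129 + 1.6 · (726 − 100)/100
= 129 + 10
= 139 mEq/L

139 mEq/L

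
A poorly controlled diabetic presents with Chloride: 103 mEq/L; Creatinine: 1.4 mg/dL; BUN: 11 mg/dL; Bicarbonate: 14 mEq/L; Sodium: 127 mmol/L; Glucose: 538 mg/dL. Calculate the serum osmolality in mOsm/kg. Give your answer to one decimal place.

287.8 mOsm/kg

Calculated osmolality = 2·Na + glucose/18 + BUN/2.8
= 2·127 + 538/18 + 11/2.8
= 254 + 29.89 + 3.93
= 287.82 mOsm/kg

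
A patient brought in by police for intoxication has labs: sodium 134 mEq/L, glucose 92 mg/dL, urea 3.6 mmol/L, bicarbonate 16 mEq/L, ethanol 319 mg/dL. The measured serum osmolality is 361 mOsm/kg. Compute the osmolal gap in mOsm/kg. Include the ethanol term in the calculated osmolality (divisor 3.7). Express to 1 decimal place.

Calculated osmolality = 2·Na + glucose/18 + urea + ethanol/3.7
= 2·134 + 92/18 + 3.6 + 319/3.7
= 268 + 5.11 + 3.60 + 86.22
= 362.93 mOsm/kg ≈ 362.9 mOsm/kg
Osmolar gap = measured − calculated = 361 − 362.9 = -1.9 mOsm/kg

-1.9 mOsm/kg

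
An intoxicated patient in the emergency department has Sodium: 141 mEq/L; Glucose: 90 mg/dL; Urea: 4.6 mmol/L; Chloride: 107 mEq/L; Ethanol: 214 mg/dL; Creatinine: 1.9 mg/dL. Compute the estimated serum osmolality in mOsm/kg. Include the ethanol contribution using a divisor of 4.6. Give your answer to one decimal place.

Calculated osmolality = 2·Na + glucose/18 + urea + ethanol/4.6
= 2·141 + 90/18 + 4.6 + 214/4.6
= 282 + 5 + 4.60 + 46.52
= 338.12 mOsm/kg

338.1 mOsm/kg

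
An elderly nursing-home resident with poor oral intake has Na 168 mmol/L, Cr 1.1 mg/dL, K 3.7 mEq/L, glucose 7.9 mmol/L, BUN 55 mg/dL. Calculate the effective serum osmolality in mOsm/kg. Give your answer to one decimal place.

343.9 mOsm/kg

Effective osmolality excludes urea (freely permeant across cell membranes):
2·Na + glucose
= 2·168 + 7.9
= 336 + 7.9
= 343.9 mOsm/kg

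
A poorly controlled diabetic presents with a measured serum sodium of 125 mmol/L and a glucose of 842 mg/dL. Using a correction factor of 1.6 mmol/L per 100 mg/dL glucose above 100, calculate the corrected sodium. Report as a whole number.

137 mmol/L

Corrected Na = measured Na + 1.6 · (glucose − 100)/100
= 125 + 1.6 · (842 − 100)/100
= 125 + 11.9
= 136.9 mmol/L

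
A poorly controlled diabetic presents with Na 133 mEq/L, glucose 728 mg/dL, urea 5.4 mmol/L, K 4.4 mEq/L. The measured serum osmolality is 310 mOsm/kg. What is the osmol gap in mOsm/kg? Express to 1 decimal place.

-1.8 mOsm/kg

Calculated osmolality = 2·Na + glucose/18 + urea
= 2·133 + 728/18 + 5.4
= 266 + 40.44 + 5.40
= 311.84 mOsm/kg ≈ 311.8 mOsm/kg
Osmolar gap = measured − calculated = 310 − 311.8 = -1.8 mOsm/kg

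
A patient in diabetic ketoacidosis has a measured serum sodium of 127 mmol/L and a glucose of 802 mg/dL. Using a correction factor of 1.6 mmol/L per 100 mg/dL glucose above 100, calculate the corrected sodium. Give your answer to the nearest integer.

Corrected Na = measured Na + 1.6 · (glucose − 100)/100
= 127 + 1.6 · (802 − 100)/100
= 127 + 11.2
= 138.2 mmol/L

138 mmol/L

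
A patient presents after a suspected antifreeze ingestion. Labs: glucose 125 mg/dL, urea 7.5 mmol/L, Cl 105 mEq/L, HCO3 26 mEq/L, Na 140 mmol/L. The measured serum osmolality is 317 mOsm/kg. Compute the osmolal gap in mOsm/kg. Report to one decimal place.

22.6 mOsm/kg

Calculated osmolality = 2·Na + glucose/18 + urea
= 2·140 + 125/18 + 7.5
= 280 + 6.94 + 7.50
= 294.44 mOsm/kg ≈ 294.4 mOsm/kg
Osmolar gap = measured − calculated = 317 − 294.4 = 22.6 mOsm/kg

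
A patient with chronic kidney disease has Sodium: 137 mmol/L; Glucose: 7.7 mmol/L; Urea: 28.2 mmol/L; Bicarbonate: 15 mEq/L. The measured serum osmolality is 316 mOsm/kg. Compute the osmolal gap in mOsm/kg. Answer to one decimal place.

6.1 mOsm/kg

Calculated osmolality = 2·Na + glucose + urea
= 2·137 + 7.7 + 28.2
= 274 + 7.70 + 28.20
= 309.9 mOsm/kg ≈ 309.9 mOsm/kg
Osmolar gap = measured − calculated = 316 − 309.9 = 6.1 mOsm/kg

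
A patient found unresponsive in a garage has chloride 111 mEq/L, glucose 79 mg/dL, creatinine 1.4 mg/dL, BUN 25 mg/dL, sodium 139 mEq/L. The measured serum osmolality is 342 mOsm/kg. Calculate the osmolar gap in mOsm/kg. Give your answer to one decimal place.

Calculated osmolality = 2·Na + glucose/18 + BUN/2.8
= 2·139 + 79/18 + 25/2.8
= 278 + 4.39 + 8.93
= 291.32 mOsm/kg ≈ 291.3 mOsm/kg
Osmolar gap = measured − calculated = 342 − 291.3 = 50.7 mOsm/kg

50.7 mOsm/kg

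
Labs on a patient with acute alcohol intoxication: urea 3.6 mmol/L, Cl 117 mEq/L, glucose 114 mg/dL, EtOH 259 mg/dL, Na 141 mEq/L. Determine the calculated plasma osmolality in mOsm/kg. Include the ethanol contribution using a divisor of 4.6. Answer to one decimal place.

348.2 mOsm/kg

Calculated osmolality = 2·Na + glucose/18 + urea + ethanol/4.6
= 2·141 + 114/18 + 3.6 + 259/4.6
= 282 + 6.33 + 3.60 + 56.30
= 348.23 mOsm/kg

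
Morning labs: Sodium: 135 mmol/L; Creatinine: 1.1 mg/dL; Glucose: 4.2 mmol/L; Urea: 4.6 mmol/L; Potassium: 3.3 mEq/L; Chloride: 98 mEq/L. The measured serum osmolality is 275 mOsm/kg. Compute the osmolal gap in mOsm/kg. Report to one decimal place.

Calculated osmolality = 2·Na + glucose + urea
= 2·135 + 4.2 + 4.6
= 270 + 4.20 + 4.60
= 278.8 mOsm/kg ≈ 278.8 mOsm/kg
Osmolar gap = measured − calculated = 275 − 278.8 = -3.8 mOsm/kg

-3.8 mOsm/kg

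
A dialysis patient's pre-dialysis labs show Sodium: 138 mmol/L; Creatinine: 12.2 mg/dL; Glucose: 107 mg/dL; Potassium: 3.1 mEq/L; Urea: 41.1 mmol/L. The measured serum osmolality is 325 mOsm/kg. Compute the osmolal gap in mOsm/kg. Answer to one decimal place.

Calculated osmolality = 2·Na + glucose/18 + urea
= 2·138 + 107/18 + 41.1
= 276 + 5.94 + 41.10
= 323.04 mOsm/kg ≈ 323.0 mOsm/kg
Osmolar gap = measured − calculated = 325 − 323.0 = 2.0 mOsm/kg

2.0 mOsm/kg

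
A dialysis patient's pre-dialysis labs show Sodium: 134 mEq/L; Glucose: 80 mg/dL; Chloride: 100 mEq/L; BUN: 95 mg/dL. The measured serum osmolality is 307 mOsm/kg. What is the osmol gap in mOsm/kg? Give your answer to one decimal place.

Calculated osmolality = 2·Na + glucose/18 + BUN/2.8
= 2·134 + 80/18 + 95/2.8
= 268 + 4.44 + 33.93
= 306.37 mOsm/kg ≈ 306.4 mOsm/kg
Osmolar gap = measured − calculated = 307 − 306.4 = 0.6 mOsm/kg

0.6 mOsm/kg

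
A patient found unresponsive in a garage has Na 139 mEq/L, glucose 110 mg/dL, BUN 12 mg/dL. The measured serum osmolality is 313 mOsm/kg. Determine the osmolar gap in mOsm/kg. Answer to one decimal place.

Calculated osmolality = 2·Na + glucose/18 + BUN/2.8
= 2·139 + 110/18 + 12/2.8
= 278 + 6.11 + 4.29
= 288.4 mOsm/kg ≈ 288.4 mOsm/kg
Osmolar gap = measured − calculated = 313 − 288.4 = 24.6 mOsm/kg

24.6 mOsm/kg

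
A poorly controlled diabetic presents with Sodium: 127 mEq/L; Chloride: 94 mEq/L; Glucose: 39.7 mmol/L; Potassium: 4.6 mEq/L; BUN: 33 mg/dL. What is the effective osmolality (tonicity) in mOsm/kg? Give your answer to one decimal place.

Effective osmolality excludes urea (freely permeant across cell membranes):
2·Na + glucose
= 2·127 + 39.7
= 254 + 39.7
= 293.7 mOsm/kg

293.7 mOsm/kg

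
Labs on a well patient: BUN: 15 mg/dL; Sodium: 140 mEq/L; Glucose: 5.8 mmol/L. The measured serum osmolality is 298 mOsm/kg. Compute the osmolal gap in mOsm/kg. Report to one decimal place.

6.8 mOsm/kg

Calculated osmolality = 2·Na + glucose + BUN/2.8
= 2·140 + 5.8 + 15/2.8
= 280 + 5.80 + 5.36
= 291.16 mOsm/kg ≈ 291.2 mOsm/kg
Osmolar gap = measured − calculated = 298 − 291.2 = 6.8 mOsm/kg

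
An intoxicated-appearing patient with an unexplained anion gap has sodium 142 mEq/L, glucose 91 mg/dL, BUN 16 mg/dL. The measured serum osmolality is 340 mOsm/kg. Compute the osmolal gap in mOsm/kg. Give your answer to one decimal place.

Calculated osmolality = 2·Na + glucose/18 + BUN/2.8
= 2·142 + 91/18 + 16/2.8
= 284 + 5.06 + 5.71
= 294.77 mOsm/kg ≈ 294.8 mOsm/kg
Osmolar gap = measured − calculated = 340 − 294.8 = 45.2 mOsm/kg

45.2 mOsm/kg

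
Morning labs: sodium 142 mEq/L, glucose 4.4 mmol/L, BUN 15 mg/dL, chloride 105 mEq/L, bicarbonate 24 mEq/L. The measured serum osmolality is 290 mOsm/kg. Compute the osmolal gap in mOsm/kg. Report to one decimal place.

Calculated osmolality = 2·Na + glucose + BUN/2.8
= 2·142 + 4.4 + 15/2.8
= 284 + 4.40 + 5.36
= 293.76 mOsm/kg ≈ 293.8 mOsm/kg
Osmolar gap = measured − calculated = 290 − 293.8 = -3.8 mOsm/kg

-3.8 mOsm/kg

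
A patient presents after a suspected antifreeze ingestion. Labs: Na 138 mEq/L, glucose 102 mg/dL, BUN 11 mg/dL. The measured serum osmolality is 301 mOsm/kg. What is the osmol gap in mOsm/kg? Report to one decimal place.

15.4 mOsm/kg

Calculated osmolality = 2·Na + glucose/18 + BUN/2.8
= 2·138 + 102/18 + 11/2.8
= 276 + 5.67 + 3.93
= 285.6 mOsm/kg ≈ 285.6 mOsm/kg
Osmolar gap = measured − calculated = 301 − 285.6 = 15.4 mOsm/kg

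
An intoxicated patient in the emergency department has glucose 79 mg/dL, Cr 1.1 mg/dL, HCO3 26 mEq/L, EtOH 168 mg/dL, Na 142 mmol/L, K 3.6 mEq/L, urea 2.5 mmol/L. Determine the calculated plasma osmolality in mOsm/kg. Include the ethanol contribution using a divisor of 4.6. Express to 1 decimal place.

Calculated osmolality = 2·Na + glucose/18 + urea + ethanol/4.6
= 2·142 + 79/18 + 2.5 + 168/4.6
= 284 + 4.39 + 2.50 + 36.52
= 327.41 mOsm/kg

327.4 mOsm/kg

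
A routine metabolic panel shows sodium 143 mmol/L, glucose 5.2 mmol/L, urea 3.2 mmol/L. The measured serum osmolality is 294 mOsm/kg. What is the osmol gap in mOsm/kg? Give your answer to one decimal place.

Calculated osmolality = 2·Na + glucose + urea
= 2·143 + 5.2 + 3.2
= 286 + 5.20 + 3.20
= 294.4 mOsm/kg ≈ 294.4 mOsm/kg
Osmolar gap = measured − calculated = 294 − 294.4 = -0.4 mOsm/kg

-0.4 mOsm/kg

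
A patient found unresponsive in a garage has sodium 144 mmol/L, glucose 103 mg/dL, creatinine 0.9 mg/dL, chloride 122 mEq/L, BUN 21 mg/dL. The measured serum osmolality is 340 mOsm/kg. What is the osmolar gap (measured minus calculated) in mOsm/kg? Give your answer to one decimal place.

38.8 mOsm/kg

Calculated osmolality = 2·Na + glucose/18 + BUN/2.8
= 2·144 + 103/18 + 21/2.8
= 288 + 5.72 + 7.50
= 301.22 mOsm/kg ≈ 301.2 mOsm/kg
Osmolar gap = measured − calculated = 340 − 301.2 = 38.8 mOsm/kg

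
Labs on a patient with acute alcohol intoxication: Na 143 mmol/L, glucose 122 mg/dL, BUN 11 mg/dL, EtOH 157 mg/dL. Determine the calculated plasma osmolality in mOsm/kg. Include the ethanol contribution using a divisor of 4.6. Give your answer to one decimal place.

Calculated osmolality = 2·Na + glucose/18 + BUN/2.8 + ethanol/4.6
= 2·143 + 122/18 + 11/2.8 + 157/4.6
= 286 + 6.78 + 3.93 + 34.13
= 330.84 mOsm/kg

330.8 mOsm/kg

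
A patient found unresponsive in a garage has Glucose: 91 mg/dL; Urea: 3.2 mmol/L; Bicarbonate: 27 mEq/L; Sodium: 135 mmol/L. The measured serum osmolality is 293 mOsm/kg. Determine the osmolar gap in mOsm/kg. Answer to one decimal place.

Calculated osmolality = 2·Na + glucose/18 + urea
= 2·135 + 91/18 + 3.2
= 270 + 5.06 + 3.20
= 278.26 mOsm/kg ≈ 278.3 mOsm/kg
Osmolar gap = measured − calculated = 293 − 278.3 = 14.7 mOsm/kg

14.7 mOsm/kg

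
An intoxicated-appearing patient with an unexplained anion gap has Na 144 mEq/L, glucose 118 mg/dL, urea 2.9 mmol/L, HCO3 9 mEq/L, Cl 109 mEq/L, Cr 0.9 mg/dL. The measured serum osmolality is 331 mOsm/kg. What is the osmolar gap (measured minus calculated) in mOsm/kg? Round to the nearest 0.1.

33.5 mOsm/kg

Calculated osmolality = 2·Na + glucose/18 + urea
= 2·144 + 118/18 + 2.9
= 288 + 6.56 + 2.90
= 297.46 mOsm/kg ≈ 297.5 mOsm/kg
Osmolar gap = measured − calculated = 331 − 297.5 = 33.5 mOsm/kg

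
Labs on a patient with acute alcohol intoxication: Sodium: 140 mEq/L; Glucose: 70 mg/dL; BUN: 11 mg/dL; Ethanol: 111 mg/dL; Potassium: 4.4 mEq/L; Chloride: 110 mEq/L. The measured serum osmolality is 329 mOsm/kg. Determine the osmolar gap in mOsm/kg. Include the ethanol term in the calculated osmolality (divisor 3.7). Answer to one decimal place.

11.2 mOsm/kg

Calculated osmolality = 2·Na + glucose/18 + BUN/2.8 + ethanol/3.7
= 2·140 + 70/18 + 11/2.8 + 111/3.7
= 280 + 3.89 + 3.93 + 30
= 317.82 mOsm/kg ≈ 317.8 mOsm/kg
Osmolar gap = measured − calculated = 329 − 317.8 = 11.2 mOsm/kg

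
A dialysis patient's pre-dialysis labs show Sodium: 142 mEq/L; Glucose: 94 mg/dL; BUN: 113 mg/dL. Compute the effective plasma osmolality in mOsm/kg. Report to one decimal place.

289.2 mOsm/kg

Effective osmolality excludes urea (freely permeant across cell membranes):
2·Na + glucose/18
= 2·142 + 94/18
= 284 + 5.22
= 289.22 mOsm/kg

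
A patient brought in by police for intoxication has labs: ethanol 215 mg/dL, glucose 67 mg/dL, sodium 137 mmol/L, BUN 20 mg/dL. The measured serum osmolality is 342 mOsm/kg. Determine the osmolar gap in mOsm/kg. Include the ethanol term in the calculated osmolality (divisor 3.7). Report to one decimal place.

-1.0 mOsm/kg

Calculated osmolality = 2·Na + glucose/18 + BUN/2.8 + ethanol/3.7
= 2·137 + 67/18 + 20/2.8 + 215/3.7
= 274 + 3.72 + 7.14 + 58.11
= 342.97 mOsm/kg ≈ 343.0 mOsm/kg
Osmolar gap = measured − calculated = 342 − 343.0 = -1.0 mOsm/kg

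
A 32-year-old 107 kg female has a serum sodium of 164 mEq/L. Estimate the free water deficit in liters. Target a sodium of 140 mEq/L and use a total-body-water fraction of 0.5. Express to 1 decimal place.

9.2 L

TBW = 0.5 · 107 = 53.5 L
Free water deficit = TBW · (Na/140 − 1)
= 53.5 · (164/140 − 1)
= 53.5 · 0.1714
= 9.17 L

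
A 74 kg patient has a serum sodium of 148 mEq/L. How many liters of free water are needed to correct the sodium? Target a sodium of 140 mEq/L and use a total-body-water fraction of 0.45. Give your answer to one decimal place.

1.9 L

TBW = 0.45 · 74 = 33.3 L
Free water deficit = TBW · (Na/140 − 1)
= 33.3 · (148/140 − 1)
= 33.3 · 0.0571
= 1.9 L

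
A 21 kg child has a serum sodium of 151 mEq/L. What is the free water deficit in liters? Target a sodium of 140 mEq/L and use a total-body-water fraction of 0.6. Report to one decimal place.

1.0 L

TBW = 0.6 · 21 = 12.6 L
Free water deficit = TBW · (Na/140 − 1)
= 12.6 · (151/140 − 1)
= 12.6 · 0.0786
= 0.99 L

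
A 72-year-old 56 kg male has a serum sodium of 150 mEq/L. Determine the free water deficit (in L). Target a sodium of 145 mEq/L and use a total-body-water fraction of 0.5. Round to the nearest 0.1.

TBW = 0.5 · 56 = 28 L
Free water deficit = TBW · (Na/145 − 1)
= 28 · (150/145 − 1)
= 28 · 0.0345
= 0.97 L

1.0 L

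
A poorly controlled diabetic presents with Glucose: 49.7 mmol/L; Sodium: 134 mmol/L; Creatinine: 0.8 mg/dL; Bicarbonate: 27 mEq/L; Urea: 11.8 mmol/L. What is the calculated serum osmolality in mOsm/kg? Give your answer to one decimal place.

Calculated osmolality = 2·Na + glucose + urea
= 2·134 + 49.7 + 11.8
= 268 + 49.70 + 11.80
= 329.5 mOsm/kg

329.5 mOsm/kg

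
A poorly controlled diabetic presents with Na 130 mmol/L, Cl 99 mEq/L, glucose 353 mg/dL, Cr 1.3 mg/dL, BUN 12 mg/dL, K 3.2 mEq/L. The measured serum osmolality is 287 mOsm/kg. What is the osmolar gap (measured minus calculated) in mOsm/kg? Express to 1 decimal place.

Calculated osmolality = 2·Na + glucose/18 + BUN/2.8
= 2·130 + 353/18 + 12/2.8
= 260 + 19.61 + 4.29
= 283.9 mOsm/kg ≈ 283.9 mOsm/kg
Osmolar gap = measured − calculated = 287 − 283.9 = 3.1 mOsm/kg

3.1 mOsm/kg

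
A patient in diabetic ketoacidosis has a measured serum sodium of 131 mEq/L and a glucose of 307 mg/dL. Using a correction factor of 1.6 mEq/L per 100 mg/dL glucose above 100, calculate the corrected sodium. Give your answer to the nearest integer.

Corrected Na = measured Na + 1.6 · (glucose − 100)/100
= 131 + 1.6 · (307 − 100)/100
= 131 + 3.3
= 134.3 mEq/L

134 mEq/L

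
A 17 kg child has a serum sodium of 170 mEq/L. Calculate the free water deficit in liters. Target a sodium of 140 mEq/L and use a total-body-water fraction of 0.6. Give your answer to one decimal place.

2.2 L

TBW = 0.6 · 17 = 10.2 L
Free water deficit = TBW · (Na/140 − 1)
= 10.2 · (170/140 − 1)
= 10.2 · 0.2143
= 2.19 L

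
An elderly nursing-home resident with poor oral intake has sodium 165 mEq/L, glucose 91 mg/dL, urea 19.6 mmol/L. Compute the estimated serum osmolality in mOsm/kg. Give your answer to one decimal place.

Calculated osmolality = 2·Na + glucose/18 + urea
= 2·165 + 91/18 + 19.6
= 330 + 5.06 + 19.60
= 354.66 mOsm/kg

354.7 mOsm/kg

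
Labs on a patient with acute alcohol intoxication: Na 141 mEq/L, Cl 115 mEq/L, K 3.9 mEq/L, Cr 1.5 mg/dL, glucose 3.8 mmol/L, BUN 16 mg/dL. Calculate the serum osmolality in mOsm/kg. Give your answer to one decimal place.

291.5 mOsm/kg

Calculated osmolality = 2·Na + glucose + BUN/2.8
= 2·141 + 3.8 + 16/2.8
= 282 + 3.80 + 5.71
= 291.51 mOsm/kg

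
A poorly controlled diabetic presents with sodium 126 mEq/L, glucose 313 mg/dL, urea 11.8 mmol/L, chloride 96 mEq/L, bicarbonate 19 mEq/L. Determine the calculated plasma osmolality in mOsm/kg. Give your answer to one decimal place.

Calculated osmolality = 2·Na + glucose/18 + urea
= 2·126 + 313/18 + 11.8
= 252 + 17.39 + 11.80
= 281.19 mOsm/kg

281.2 mOsm/kg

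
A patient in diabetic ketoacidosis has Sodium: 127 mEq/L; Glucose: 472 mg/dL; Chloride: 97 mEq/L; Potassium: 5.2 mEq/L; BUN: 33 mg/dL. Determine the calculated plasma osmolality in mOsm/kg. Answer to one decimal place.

Calculated osmolality = 2·Na + glucose/18 + BUN/2.8
= 2·127 + 472/18 + 33/2.8
= 254 + 26.22 + 11.79
= 292.01 mOsm/kg

292.0 mOsm/kg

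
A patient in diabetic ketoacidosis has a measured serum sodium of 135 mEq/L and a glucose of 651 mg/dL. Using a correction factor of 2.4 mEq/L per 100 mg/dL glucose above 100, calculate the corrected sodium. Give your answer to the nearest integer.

148 mEq/L

Corrected Na = measured Na + 2.4 · (glucose − 100)/100
= 135 + 2.4 · (651 − 100)/100
= 135 + 13.2
= 148.2 mEq/L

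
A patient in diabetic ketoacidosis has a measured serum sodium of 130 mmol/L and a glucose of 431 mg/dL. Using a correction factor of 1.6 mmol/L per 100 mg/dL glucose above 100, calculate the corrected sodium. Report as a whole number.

135 mmol/L

Corrected Na = measured Na + 1.6 · (glucose − 100)/100
= 130 + 1.6 · (431 − 100)/100
= 130 + 5.3
= 135.3 mmol/L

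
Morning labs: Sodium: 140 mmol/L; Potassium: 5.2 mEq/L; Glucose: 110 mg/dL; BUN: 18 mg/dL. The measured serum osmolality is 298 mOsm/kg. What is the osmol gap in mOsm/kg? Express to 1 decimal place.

Calculated osmolality = 2·Na + glucose/18 + BUN/2.8
= 2·140 + 110/18 + 18/2.8
= 280 + 6.11 + 6.43
= 292.54 mOsm/kg ≈ 292.5 mOsm/kg
Osmolar gap = measured − calculated = 298 − 292.5 = 5.5 mOsm/kg

5.5 mOsm/kg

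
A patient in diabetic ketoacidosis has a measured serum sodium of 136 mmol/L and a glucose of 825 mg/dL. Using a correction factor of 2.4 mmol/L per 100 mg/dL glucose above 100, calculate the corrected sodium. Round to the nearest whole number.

153 mmol/L

Corrected Na = measured Na + 2.4 · (glucose − 100)/100
= 136 + 2.4 · (825 − 100)/100
= 136 + 17.4
= 153.4 mmol/L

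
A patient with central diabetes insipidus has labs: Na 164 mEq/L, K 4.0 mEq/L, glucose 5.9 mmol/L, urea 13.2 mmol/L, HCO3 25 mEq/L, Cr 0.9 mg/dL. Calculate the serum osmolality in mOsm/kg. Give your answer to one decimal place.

347.1 mOsm/kg

Calculated osmolality = 2·Na + glucose + urea
= 2·164 + 5.9 + 13.2
= 328 + 5.90 + 13.20
= 347.1 mOsm/kg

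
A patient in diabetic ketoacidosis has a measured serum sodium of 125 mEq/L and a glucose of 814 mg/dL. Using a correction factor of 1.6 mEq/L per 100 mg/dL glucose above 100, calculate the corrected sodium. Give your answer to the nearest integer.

136 mEq/L

Corrected Na = measured Na + 1.6 · (glucose − 100)/100
= 125 + 1.6 · (814 − 100)/100
= 125 + 11.4
= 136.4 mEq/L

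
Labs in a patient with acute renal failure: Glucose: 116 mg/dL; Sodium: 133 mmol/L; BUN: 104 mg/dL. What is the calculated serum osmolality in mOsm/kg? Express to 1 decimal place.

309.6 mOsm/kg

Calculated osmolality = 2·Na + glucose/18 + BUN/2.8
= 2·133 + 116/18 + 104/2.8
= 266 + 6.44 + 37.14
= 309.58 mOsm/kg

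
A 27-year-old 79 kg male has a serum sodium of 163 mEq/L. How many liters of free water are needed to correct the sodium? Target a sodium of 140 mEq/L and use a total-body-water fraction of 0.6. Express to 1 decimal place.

7.8 L

TBW = 0.6 · 79 = 47.4 L
Free water deficit = TBW · (Na/140 − 1)
= 47.4 · (163/140 − 1)
= 47.4 · 0.1643
= 7.79 L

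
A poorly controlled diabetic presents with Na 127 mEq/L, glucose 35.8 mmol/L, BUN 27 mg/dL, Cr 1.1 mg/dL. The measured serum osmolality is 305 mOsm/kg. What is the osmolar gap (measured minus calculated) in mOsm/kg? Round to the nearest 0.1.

5.6 mOsm/kg

Calculated osmolality = 2·Na + glucose + BUN/2.8
= 2·127 + 35.8 + 27/2.8
= 254 + 35.80 + 9.64
= 299.44 mOsm/kg ≈ 299.4 mOsm/kg
Osmolar gap = measured − calculated = 305 − 299.4 = 5.6 mOsm/kg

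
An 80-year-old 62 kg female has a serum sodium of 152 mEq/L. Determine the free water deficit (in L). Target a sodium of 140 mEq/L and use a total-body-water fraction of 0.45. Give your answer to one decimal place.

TBW = 0.45 · 62 = 27.9 L
Free water deficit = TBW · (Na/140 − 1)
= 27.9 · (152/140 − 1)
= 27.9 · 0.0857
= 2.39 L

2.4 L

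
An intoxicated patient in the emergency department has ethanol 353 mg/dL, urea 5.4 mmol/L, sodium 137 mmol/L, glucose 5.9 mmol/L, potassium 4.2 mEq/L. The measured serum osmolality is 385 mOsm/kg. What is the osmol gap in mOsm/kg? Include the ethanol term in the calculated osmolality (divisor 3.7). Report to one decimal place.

4.3 mOsm/kg

Calculated osmolality = 2·Na + glucose + urea + ethanol/3.7
= 2·137 + 5.9 + 5.4 + 353/3.7
= 274 + 5.90 + 5.40 + 95.41
= 380.71 mOsm/kg ≈ 380.7 mOsm/kg
Osmolar gap = measured − calculated = 385 − 380.7 = 4.3 mOsm/kg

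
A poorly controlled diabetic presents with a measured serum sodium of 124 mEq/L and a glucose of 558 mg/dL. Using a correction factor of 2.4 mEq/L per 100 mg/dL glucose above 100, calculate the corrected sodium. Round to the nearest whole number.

Corrected Na = measured Na + 2.4 · (glucose − 100)/100
= 124 + 2.4 · (558 − 100)/100
= 124 + 11
= 135 mEq/L

135 mEq/L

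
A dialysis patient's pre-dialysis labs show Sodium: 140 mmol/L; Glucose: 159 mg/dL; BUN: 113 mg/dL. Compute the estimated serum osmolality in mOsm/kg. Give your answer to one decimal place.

329.2 mOsm/kg

Calculated osmolality = 2·Na + glucose/18 + BUN/2.8
= 2·140 + 159/18 + 113/2.8
= 280 + 8.83 + 40.36
= 329.19 mOsm/kg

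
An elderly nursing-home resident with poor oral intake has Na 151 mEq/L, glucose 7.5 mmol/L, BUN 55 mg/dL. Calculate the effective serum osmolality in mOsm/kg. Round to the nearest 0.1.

Effective osmolality excludes urea (freely permeant across cell membranes):
2·Na + glucose
= 2·151 + 7.5
= 302 + 7.5
= 309.5 mOsm/kg

309.5 mOsm/kg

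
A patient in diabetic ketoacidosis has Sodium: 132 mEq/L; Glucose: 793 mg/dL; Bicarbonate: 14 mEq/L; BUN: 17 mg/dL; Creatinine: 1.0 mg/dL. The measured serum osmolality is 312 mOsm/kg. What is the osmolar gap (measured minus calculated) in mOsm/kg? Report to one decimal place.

-2.1 mOsm/kg

Calculated osmolality = 2·Na + glucose/18 + BUN/2.8
= 2·132 + 793/18 + 17/2.8
= 264 + 44.06 + 6.07
= 314.13 mOsm/kg ≈ 314.1 mOsm/kg
Osmolar gap = measured − calculated = 312 − 314.1 = -2.1 mOsm/kg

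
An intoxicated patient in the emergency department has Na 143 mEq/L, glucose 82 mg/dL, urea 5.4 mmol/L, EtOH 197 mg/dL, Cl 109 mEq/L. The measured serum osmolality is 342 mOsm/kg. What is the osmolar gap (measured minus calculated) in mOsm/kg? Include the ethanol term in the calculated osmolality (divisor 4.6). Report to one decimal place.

Calculated osmolality = 2·Na + glucose/18 + urea + ethanol/4.6
= 2·143 + 82/18 + 5.4 + 197/4.6
= 286 + 4.56 + 5.40 + 42.83
= 338.79 mOsm/kg ≈ 338.8 mOsm/kg
Osmolar gap = measured − calculated = 342 − 338.8 = 3.2 mOsm/kg

3.2 mOsm/kg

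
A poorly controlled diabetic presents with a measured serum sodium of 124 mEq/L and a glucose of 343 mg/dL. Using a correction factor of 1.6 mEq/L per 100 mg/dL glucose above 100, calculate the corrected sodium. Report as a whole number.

Corrected Na = measured Na + 1.6 · (glucose − 100)/100
= 124 + 1.6 · (343 − 100)/100
= 124 + 3.9
= 127.9 mEq/L

128 mEq/L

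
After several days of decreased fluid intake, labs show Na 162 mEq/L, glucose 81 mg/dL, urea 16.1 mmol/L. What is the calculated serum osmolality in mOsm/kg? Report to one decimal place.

Calculated osmolality = 2·Na + glucose/18 + urea
= 2·162 + 81/18 + 16.1
= 324 + 4.50 + 16.10
= 344.6 mOsm/kg

344.6 mOsm/kg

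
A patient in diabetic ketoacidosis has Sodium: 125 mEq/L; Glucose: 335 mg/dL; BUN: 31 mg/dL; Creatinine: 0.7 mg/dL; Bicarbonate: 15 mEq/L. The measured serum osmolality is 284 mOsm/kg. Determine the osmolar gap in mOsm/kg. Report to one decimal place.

4.3 mOsm/kg

Calculated osmolality = 2·Na + glucose/18 + BUN/2.8
= 2·125 + 335/18 + 31/2.8
= 250 + 18.61 + 11.07
= 279.68 mOsm/kg ≈ 279.7 mOsm/kg
Osmolar gap = measured − calculated = 284 − 279.7 = 4.3 mOsm/kg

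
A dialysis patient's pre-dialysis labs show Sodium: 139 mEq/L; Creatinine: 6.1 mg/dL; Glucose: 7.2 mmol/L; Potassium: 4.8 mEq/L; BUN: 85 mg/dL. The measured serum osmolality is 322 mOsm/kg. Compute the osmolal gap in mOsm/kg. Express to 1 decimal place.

Calculated osmolality = 2·Na + glucose + BUN/2.8
= 2·139 + 7.2 + 85/2.8
= 278 + 7.20 + 30.36
= 315.56 mOsm/kg ≈ 315.6 mOsm/kg
Osmolar gap = measured − calculated = 322 − 315.6 = 6.4 mOsm/kg

6.4 mOsm/kg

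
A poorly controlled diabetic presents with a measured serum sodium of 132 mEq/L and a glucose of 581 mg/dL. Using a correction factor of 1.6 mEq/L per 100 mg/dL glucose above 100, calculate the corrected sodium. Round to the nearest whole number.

140 mEq/L

Corrected Na = measured Na + 1.6 · (glucose − 100)/100
= 132 + 1.6 · (581 − 100)/100
= 132 + 7.7
= 139.7 mEq/L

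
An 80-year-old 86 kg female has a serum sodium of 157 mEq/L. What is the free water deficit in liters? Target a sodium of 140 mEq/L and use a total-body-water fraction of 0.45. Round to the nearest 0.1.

TBW = 0.45 · 86 = 38.7 L
Free water deficit = TBW · (Na/140 − 1)
= 38.7 · (157/140 − 1)
= 38.7 · 0.1214
= 4.7 L

4.7 L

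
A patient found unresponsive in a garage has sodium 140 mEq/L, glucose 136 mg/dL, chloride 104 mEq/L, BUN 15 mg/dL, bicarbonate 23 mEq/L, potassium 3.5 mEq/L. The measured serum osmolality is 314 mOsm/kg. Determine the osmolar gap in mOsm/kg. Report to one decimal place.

Calculated osmolality = 2·Na + glucose/18 + BUN/2.8
= 2·140 + 136/18 + 15/2.8
= 280 + 7.56 + 5.36
= 292.92 mOsm/kg ≈ 292.9 mOsm/kg
Osmolar gap = measured − calculated = 314 − 292.9 = 21.1 mOsm/kg

21.1 mOsm/kg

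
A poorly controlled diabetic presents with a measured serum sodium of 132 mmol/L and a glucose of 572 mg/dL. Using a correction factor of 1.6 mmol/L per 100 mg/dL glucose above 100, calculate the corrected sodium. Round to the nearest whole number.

Corrected Na = measured Na + 1.6 · (glucose − 100)/100
= 132 + 1.6 · (572 − 100)/100
= 132 + 7.6
= 139.6 mmol/L

140 mmol/L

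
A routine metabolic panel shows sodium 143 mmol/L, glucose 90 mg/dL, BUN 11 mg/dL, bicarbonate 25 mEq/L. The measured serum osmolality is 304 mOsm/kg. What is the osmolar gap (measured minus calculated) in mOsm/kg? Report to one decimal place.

Calculated osmolality = 2·Na + glucose/18 + BUN/2.8
= 2·143 + 90/18 + 11/2.8
= 286 + 5 + 3.93
= 294.93 mOsm/kg ≈ 294.9 mOsm/kg
Osmolar gap = measured − calculated = 304 − 294.9 = 9.1 mOsm/kg

9.1 mOsm/kg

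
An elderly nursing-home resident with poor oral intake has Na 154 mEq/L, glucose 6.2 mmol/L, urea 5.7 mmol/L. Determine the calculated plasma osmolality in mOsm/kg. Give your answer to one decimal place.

Calculated osmolality = 2·Na + glucose + urea
= 2·154 + 6.2 + 5.7
= 308 + 6.20 + 5.70
= 319.9 mOsm/kg

319.9 mOsm/kg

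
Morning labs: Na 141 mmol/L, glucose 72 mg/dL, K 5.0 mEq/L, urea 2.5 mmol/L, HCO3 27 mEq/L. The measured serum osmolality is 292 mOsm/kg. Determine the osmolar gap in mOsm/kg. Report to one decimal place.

3.5 mOsm/kg

Calculated osmolality = 2·Na + glucose/18 + urea
= 2·141 + 72/18 + 2.5
= 282 + 4 + 2.50
= 288.5 mOsm/kg ≈ 288.5 mOsm/kg
Osmolar gap = measured − calculated = 292 − 288.5 = 3.5 mOsm/kg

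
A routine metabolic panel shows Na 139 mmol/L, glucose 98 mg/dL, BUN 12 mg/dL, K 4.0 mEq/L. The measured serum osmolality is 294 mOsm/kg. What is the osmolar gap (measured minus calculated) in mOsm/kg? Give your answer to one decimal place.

6.3 mOsm/kg

Calculated osmolality = 2·Na + glucose/18 + BUN/2.8
= 2·139 + 98/18 + 12/2.8
= 278 + 5.44 + 4.29
= 287.73 mOsm/kg ≈ 287.7 mOsm/kg
Osmolar gap = measured − calculated = 294 − 287.7 = 6.3 mOsm/kg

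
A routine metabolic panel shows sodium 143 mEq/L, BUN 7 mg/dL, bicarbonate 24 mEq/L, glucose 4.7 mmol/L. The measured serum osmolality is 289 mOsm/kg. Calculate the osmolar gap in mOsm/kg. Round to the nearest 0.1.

-4.2 mOsm/kg

Calculated osmolality = 2·Na + glucose + BUN/2.8
= 2·143 + 4.7 + 7/2.8
= 286 + 4.70 + 2.50
= 293.2 mOsm/kg ≈ 293.2 mOsm/kg
Osmolar gap = measured − calculated = 289 − 293.2 = -4.2 mOsm/kg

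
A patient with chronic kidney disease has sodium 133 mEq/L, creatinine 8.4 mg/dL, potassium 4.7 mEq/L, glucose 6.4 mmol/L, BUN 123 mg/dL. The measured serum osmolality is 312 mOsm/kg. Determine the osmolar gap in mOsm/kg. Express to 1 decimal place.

-4.3 mOsm/kg

Calculated osmolality = 2·Na + glucose + BUN/2.8
= 2·133 + 6.4 + 123/2.8
= 266 + 6.40 + 43.93
= 316.33 mOsm/kg ≈ 316.3 mOsm/kg
Osmolar gap = measured − calculated = 312 − 316.3 = -4.3 mOsm/kg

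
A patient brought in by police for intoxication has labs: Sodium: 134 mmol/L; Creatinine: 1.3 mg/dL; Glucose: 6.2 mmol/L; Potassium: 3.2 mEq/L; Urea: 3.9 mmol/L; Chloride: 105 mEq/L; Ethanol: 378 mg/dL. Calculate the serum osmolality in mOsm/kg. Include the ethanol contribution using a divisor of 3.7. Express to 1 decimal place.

Calculated osmolality = 2·Na + glucose + urea + ethanol/3.7
= 2·134 + 6.2 + 3.9 + 378/3.7
= 268 + 6.20 + 3.90 + 102.16
= 380.26 mOsm/kg

380.3 mOsm/kg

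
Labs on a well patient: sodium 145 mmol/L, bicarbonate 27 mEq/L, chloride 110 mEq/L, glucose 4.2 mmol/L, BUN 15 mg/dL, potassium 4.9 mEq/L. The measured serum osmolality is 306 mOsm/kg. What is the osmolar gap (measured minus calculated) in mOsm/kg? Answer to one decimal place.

Calculated osmolality = 2·Na + glucose + BUN/2.8
= 2·145 + 4.2 + 15/2.8
= 290 + 4.20 + 5.36
= 299.56 mOsm/kg ≈ 299.6 mOsm/kg
Osmolar gap = measured − calculated = 306 − 299.6 = 6.4 mOsm/kg

6.4 mOsm/kg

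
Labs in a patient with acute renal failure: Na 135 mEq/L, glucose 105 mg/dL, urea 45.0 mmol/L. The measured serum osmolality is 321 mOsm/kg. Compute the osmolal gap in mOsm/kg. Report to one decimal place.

Calculated osmolality = 2·Na + glucose/18 + urea
= 2·135 + 105/18 + 45
= 270 + 5.83 + 45
= 320.83 mOsm/kg ≈ 320.8 mOsm/kg
Osmolar gap = measured − calculated = 321 − 320.8 = 0.2 mOsm/kg

0.2 mOsm/kg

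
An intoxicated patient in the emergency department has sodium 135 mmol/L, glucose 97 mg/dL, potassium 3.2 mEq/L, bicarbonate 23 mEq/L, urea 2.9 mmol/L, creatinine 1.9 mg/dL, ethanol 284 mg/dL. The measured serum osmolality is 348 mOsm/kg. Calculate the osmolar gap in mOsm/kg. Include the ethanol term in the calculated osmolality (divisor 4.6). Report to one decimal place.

Calculated osmolality = 2·Na + glucose/18 + urea + ethanol/4.6
= 2·135 + 97/18 + 2.9 + 284/4.6
= 270 + 5.39 + 2.90 + 61.74
= 340.03 mOsm/kg ≈ 340.0 mOsm/kg
Osmolar gap = measured − calculated = 348 − 340.0 = 8.0 mOsm/kg

8.0 mOsm/kg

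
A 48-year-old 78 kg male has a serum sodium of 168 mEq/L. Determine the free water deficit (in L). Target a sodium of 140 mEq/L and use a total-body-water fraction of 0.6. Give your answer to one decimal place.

9.4 L

TBW = 0.6 · 78 = 46.8 L
Free water deficit = TBW · (Na/140 − 1)
= 46.8 · (168/140 − 1)
= 46.8 · 0.2
= 9.36 L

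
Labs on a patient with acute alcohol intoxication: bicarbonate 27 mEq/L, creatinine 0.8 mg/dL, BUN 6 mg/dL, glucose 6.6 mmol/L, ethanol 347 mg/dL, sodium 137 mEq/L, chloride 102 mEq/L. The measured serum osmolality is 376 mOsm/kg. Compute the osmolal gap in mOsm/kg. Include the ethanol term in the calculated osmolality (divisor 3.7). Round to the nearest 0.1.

Calculated osmolality = 2·Na + glucose + BUN/2.8 + ethanol/3.7
= 2·137 + 6.6 + 6/2.8 + 347/3.7
= 274 + 6.60 + 2.14 + 93.78
= 376.52 mOsm/kg ≈ 376.5 mOsm/kg
Osmolar gap = measured − calculated = 376 − 376.5 = -0.5 mOsm/kg

-0.5 mOsm/kg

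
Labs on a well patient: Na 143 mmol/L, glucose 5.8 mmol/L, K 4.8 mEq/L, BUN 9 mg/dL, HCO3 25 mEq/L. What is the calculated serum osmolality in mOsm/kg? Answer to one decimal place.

295.0 mOsm/kg

Calculated osmolality = 2·Na + glucose + BUN/2.8
= 2·143 + 5.8 + 9/2.8
= 286 + 5.80 + 3.21
= 295.01 mOsm/kg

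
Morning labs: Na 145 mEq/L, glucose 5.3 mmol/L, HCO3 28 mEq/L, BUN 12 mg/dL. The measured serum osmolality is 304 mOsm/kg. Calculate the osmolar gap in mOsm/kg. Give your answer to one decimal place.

4.4 mOsm/kg

Calculated osmolality = 2·Na + glucose + BUN/2.8
= 2·145 + 5.3 + 12/2.8
= 290 + 5.30 + 4.29
= 299.59 mOsm/kg ≈ 299.6 mOsm/kg
Osmolar gap = measured − calculated = 304 − 299.6 = 4.4 mOsm/kg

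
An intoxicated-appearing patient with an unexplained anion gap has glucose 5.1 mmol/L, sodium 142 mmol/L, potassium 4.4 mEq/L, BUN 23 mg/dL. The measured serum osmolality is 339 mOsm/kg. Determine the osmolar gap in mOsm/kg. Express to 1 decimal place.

Calculated osmolality = 2·Na + glucose + BUN/2.8
= 2·142 + 5.1 + 23/2.8
= 284 + 5.10 + 8.21
= 297.31 mOsm/kg ≈ 297.3 mOsm/kg
Osmolar gap = measured − calculated = 339 − 297.3 = 41.7 mOsm/kg

41.7 mOsm/kg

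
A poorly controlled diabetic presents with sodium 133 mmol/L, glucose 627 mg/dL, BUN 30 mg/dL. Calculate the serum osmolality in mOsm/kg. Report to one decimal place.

Calculated osmolality = 2·Na + glucose/18 + BUN/2.8
= 2·133 + 627/18 + 30/2.8
= 266 + 34.83 + 10.71
= 311.54 mOsm/kg

311.5 mOsm/kg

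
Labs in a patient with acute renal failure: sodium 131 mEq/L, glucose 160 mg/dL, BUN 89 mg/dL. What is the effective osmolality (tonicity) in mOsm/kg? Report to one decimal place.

270.9 mOsm/kg

Effective osmolality excludes urea (freely permeant across cell membranes):
2·Na + glucose/18
= 2·131 + 160/18
= 262 + 8.89
= 270.89 mOsm/kg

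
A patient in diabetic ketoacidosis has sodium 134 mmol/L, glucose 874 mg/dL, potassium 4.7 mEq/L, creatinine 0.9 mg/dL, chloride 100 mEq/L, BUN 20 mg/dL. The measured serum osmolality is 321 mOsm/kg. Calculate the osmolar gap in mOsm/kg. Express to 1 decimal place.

Calculated osmolality = 2·Na + glucose/18 + BUN/2.8
= 2·134 + 874/18 + 20/2.8
= 268 + 48.56 + 7.14
= 323.7 mOsm/kg ≈ 323.7 mOsm/kg
Osmolar gap = measured − calculated = 321 − 323.7 = -2.7 mOsm/kg

-2.7 mOsm/kg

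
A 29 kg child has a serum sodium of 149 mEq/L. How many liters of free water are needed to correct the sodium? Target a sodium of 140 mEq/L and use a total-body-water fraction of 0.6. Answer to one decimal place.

TBW = 0.6 · 29 = 17.4 L
Free water deficit = TBW · (Na/140 − 1)
= 17.4 · (149/140 − 1)
= 17.4 · 0.0643
= 1.12 L

1.1 L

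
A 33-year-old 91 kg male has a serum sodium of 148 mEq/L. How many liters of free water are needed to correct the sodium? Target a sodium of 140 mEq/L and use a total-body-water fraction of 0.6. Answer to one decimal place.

3.1 L

TBW = 0.6 · 91 = 54.6 L
Free water deficit = TBW · (Na/140 − 1)
= 54.6 · (148/140 − 1)
= 54.6 · 0.0571
= 3.12 L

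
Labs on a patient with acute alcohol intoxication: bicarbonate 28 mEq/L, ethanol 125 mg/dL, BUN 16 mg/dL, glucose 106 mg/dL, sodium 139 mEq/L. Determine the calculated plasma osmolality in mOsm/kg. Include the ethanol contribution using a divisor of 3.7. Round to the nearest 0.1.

323.4 mOsm/kg

Calculated osmolality = 2·Na + glucose/18 + BUN/2.8 + ethanol/3.7
= 2·139 + 106/18 + 16/2.8 + 125/3.7
= 278 + 5.89 + 5.71 + 33.78
= 323.38 mOsm/kg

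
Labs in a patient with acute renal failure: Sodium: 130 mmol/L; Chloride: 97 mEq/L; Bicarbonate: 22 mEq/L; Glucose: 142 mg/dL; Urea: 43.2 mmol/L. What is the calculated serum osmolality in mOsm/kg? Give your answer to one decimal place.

311.1 mOsm/kg

Calculated osmolality = 2·Na + glucose/18 + urea
= 2·130 + 142/18 + 43.2
= 260 + 7.89 + 43.20
= 311.09 mOsm/kg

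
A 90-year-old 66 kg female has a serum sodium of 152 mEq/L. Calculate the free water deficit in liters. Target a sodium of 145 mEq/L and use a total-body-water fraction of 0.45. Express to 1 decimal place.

TBW = 0.45 · 66 = 29.7 L
Free water deficit = TBW · (Na/145 − 1)
= 29.7 · (152/145 − 1)
= 29.7 · 0.0483
= 1.43 L

1.4 L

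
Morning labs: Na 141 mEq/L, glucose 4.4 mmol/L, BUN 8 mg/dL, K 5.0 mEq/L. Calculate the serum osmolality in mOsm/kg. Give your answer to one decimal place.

Calculated osmolality = 2·Na + glucose + BUN/2.8
= 2·141 + 4.4 + 8/2.8
= 282 + 4.40 + 2.86
= 289.26 mOsm/kg

289.3 mOsm/kg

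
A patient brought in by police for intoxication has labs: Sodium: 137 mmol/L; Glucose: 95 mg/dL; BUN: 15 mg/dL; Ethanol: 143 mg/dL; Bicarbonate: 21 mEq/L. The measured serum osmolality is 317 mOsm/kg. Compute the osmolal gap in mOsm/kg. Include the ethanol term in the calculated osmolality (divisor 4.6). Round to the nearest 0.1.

1.3 mOsm/kg

Calculated osmolality = 2·Na + glucose/18 + BUN/2.8 + ethanol/4.6
= 2·137 + 95/18 + 15/2.8 + 143/4.6
= 274 + 5.28 + 5.36 + 31.09
= 315.73 mOsm/kg ≈ 315.7 mOsm/kg
Osmolar gap = measured − calculated = 317 − 315.7 = 1.3 mOsm/kg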